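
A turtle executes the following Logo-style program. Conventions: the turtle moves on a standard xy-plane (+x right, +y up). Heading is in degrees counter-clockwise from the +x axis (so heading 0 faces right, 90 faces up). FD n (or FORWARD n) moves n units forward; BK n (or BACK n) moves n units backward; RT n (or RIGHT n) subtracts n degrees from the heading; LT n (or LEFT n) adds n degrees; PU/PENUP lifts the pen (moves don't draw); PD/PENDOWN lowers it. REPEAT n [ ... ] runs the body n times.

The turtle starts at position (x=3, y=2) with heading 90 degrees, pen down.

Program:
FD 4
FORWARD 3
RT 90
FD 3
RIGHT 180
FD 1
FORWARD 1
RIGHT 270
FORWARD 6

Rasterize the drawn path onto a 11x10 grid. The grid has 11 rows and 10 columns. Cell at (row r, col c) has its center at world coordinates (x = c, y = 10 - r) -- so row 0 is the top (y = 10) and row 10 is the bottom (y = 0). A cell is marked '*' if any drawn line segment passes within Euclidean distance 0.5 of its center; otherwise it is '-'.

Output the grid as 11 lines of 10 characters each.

Segment 0: (3,2) -> (3,6)
Segment 1: (3,6) -> (3,9)
Segment 2: (3,9) -> (6,9)
Segment 3: (6,9) -> (5,9)
Segment 4: (5,9) -> (4,9)
Segment 5: (4,9) -> (4,3)

Answer: ----------
---****---
---**-----
---**-----
---**-----
---**-----
---**-----
---**-----
---*------
----------
----------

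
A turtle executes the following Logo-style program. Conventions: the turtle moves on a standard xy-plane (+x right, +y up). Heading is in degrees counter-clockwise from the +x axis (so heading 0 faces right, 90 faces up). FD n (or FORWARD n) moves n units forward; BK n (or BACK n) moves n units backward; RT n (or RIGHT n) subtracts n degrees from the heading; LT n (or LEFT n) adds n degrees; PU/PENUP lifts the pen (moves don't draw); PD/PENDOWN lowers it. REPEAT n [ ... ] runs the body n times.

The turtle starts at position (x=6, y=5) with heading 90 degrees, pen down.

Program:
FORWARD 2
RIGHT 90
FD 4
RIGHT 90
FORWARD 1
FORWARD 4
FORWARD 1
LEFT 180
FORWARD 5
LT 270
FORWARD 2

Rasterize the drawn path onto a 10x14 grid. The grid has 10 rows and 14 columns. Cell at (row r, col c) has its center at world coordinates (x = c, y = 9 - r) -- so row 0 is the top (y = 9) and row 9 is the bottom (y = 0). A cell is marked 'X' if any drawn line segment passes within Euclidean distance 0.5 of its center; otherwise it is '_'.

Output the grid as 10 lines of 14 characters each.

Answer: ______________
______________
______XXXXX___
______X___XXX_
______X___X___
__________X___
__________X___
__________X___
__________X___
______________

Derivation:
Segment 0: (6,5) -> (6,7)
Segment 1: (6,7) -> (10,7)
Segment 2: (10,7) -> (10,6)
Segment 3: (10,6) -> (10,2)
Segment 4: (10,2) -> (10,1)
Segment 5: (10,1) -> (10,6)
Segment 6: (10,6) -> (12,6)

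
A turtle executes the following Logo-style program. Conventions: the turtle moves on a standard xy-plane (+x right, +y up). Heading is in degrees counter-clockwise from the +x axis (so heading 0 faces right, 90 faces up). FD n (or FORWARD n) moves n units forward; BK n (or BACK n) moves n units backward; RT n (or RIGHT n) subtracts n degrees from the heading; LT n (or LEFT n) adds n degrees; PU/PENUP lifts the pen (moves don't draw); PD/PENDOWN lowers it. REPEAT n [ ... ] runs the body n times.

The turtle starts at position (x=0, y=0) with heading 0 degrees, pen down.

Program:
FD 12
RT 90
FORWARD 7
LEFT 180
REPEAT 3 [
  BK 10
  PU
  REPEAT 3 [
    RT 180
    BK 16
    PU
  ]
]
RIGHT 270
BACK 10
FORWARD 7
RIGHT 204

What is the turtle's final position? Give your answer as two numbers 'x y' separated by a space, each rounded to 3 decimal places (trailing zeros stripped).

Answer: 9 -1

Derivation:
Executing turtle program step by step:
Start: pos=(0,0), heading=0, pen down
FD 12: (0,0) -> (12,0) [heading=0, draw]
RT 90: heading 0 -> 270
FD 7: (12,0) -> (12,-7) [heading=270, draw]
LT 180: heading 270 -> 90
REPEAT 3 [
  -- iteration 1/3 --
  BK 10: (12,-7) -> (12,-17) [heading=90, draw]
  PU: pen up
  REPEAT 3 [
    -- iteration 1/3 --
    RT 180: heading 90 -> 270
    BK 16: (12,-17) -> (12,-1) [heading=270, move]
    PU: pen up
    -- iteration 2/3 --
    RT 180: heading 270 -> 90
    BK 16: (12,-1) -> (12,-17) [heading=90, move]
    PU: pen up
    -- iteration 3/3 --
    RT 180: heading 90 -> 270
    BK 16: (12,-17) -> (12,-1) [heading=270, move]
    PU: pen up
  ]
  -- iteration 2/3 --
  BK 10: (12,-1) -> (12,9) [heading=270, move]
  PU: pen up
  REPEAT 3 [
    -- iteration 1/3 --
    RT 180: heading 270 -> 90
    BK 16: (12,9) -> (12,-7) [heading=90, move]
    PU: pen up
    -- iteration 2/3 --
    RT 180: heading 90 -> 270
    BK 16: (12,-7) -> (12,9) [heading=270, move]
    PU: pen up
    -- iteration 3/3 --
    RT 180: heading 270 -> 90
    BK 16: (12,9) -> (12,-7) [heading=90, move]
    PU: pen up
  ]
  -- iteration 3/3 --
  BK 10: (12,-7) -> (12,-17) [heading=90, move]
  PU: pen up
  REPEAT 3 [
    -- iteration 1/3 --
    RT 180: heading 90 -> 270
    BK 16: (12,-17) -> (12,-1) [heading=270, move]
    PU: pen up
    -- iteration 2/3 --
    RT 180: heading 270 -> 90
    BK 16: (12,-1) -> (12,-17) [heading=90, move]
    PU: pen up
    -- iteration 3/3 --
    RT 180: heading 90 -> 270
    BK 16: (12,-17) -> (12,-1) [heading=270, move]
    PU: pen up
  ]
]
RT 270: heading 270 -> 0
BK 10: (12,-1) -> (2,-1) [heading=0, move]
FD 7: (2,-1) -> (9,-1) [heading=0, move]
RT 204: heading 0 -> 156
Final: pos=(9,-1), heading=156, 3 segment(s) drawn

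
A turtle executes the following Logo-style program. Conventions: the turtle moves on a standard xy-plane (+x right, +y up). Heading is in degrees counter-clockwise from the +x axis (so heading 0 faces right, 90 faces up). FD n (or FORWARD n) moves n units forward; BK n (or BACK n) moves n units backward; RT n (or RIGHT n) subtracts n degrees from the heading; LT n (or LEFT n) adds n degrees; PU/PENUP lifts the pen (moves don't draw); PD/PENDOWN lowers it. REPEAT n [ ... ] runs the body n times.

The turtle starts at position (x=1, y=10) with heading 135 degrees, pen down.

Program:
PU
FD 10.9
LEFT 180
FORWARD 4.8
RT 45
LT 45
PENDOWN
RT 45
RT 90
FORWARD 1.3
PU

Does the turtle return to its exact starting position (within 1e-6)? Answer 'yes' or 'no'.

Executing turtle program step by step:
Start: pos=(1,10), heading=135, pen down
PU: pen up
FD 10.9: (1,10) -> (-6.707,17.707) [heading=135, move]
LT 180: heading 135 -> 315
FD 4.8: (-6.707,17.707) -> (-3.313,14.313) [heading=315, move]
RT 45: heading 315 -> 270
LT 45: heading 270 -> 315
PD: pen down
RT 45: heading 315 -> 270
RT 90: heading 270 -> 180
FD 1.3: (-3.313,14.313) -> (-4.613,14.313) [heading=180, draw]
PU: pen up
Final: pos=(-4.613,14.313), heading=180, 1 segment(s) drawn

Start position: (1, 10)
Final position: (-4.613, 14.313)
Distance = 7.079; >= 1e-6 -> NOT closed

Answer: no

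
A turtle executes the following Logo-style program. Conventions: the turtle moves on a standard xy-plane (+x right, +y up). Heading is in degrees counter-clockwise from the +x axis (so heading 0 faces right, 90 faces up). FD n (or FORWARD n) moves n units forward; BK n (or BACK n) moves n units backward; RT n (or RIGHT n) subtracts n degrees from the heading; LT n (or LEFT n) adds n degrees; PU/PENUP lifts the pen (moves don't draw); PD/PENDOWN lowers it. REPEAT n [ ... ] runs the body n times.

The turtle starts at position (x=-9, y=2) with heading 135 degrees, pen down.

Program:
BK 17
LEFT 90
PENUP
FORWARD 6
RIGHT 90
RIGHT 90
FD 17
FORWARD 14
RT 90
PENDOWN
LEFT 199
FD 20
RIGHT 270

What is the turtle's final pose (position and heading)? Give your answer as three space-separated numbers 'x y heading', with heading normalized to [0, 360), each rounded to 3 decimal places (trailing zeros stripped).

Executing turtle program step by step:
Start: pos=(-9,2), heading=135, pen down
BK 17: (-9,2) -> (3.021,-10.021) [heading=135, draw]
LT 90: heading 135 -> 225
PU: pen up
FD 6: (3.021,-10.021) -> (-1.222,-14.263) [heading=225, move]
RT 90: heading 225 -> 135
RT 90: heading 135 -> 45
FD 17: (-1.222,-14.263) -> (10.799,-2.243) [heading=45, move]
FD 14: (10.799,-2.243) -> (20.698,7.657) [heading=45, move]
RT 90: heading 45 -> 315
PD: pen down
LT 199: heading 315 -> 154
FD 20: (20.698,7.657) -> (2.723,16.424) [heading=154, draw]
RT 270: heading 154 -> 244
Final: pos=(2.723,16.424), heading=244, 2 segment(s) drawn

Answer: 2.723 16.424 244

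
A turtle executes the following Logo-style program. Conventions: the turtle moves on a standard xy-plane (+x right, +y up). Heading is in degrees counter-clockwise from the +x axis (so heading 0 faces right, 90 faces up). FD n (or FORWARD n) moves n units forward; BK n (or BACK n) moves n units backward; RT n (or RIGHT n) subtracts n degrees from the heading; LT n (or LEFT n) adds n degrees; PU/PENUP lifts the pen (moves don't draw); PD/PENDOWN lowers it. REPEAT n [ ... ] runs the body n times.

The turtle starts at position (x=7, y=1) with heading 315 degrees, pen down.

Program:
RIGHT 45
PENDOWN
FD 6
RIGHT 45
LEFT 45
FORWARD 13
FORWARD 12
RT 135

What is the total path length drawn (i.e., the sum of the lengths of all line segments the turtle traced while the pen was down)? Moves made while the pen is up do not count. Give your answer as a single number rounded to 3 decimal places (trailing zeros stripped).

Executing turtle program step by step:
Start: pos=(7,1), heading=315, pen down
RT 45: heading 315 -> 270
PD: pen down
FD 6: (7,1) -> (7,-5) [heading=270, draw]
RT 45: heading 270 -> 225
LT 45: heading 225 -> 270
FD 13: (7,-5) -> (7,-18) [heading=270, draw]
FD 12: (7,-18) -> (7,-30) [heading=270, draw]
RT 135: heading 270 -> 135
Final: pos=(7,-30), heading=135, 3 segment(s) drawn

Segment lengths:
  seg 1: (7,1) -> (7,-5), length = 6
  seg 2: (7,-5) -> (7,-18), length = 13
  seg 3: (7,-18) -> (7,-30), length = 12
Total = 31

Answer: 31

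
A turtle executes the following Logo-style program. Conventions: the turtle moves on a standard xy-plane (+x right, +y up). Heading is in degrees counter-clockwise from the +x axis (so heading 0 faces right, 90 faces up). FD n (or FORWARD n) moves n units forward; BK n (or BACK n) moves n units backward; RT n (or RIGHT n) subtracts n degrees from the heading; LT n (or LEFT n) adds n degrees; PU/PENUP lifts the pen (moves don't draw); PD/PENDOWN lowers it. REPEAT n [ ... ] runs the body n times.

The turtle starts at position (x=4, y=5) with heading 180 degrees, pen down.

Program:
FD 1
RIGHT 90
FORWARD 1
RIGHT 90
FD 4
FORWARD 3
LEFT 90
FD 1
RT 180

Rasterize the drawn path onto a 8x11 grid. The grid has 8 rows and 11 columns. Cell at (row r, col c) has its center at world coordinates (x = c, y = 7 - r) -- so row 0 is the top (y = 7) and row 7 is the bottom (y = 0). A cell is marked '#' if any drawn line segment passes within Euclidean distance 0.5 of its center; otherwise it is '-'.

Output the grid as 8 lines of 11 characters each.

Answer: ----------#
---########
---##------
-----------
-----------
-----------
-----------
-----------

Derivation:
Segment 0: (4,5) -> (3,5)
Segment 1: (3,5) -> (3,6)
Segment 2: (3,6) -> (7,6)
Segment 3: (7,6) -> (10,6)
Segment 4: (10,6) -> (10,7)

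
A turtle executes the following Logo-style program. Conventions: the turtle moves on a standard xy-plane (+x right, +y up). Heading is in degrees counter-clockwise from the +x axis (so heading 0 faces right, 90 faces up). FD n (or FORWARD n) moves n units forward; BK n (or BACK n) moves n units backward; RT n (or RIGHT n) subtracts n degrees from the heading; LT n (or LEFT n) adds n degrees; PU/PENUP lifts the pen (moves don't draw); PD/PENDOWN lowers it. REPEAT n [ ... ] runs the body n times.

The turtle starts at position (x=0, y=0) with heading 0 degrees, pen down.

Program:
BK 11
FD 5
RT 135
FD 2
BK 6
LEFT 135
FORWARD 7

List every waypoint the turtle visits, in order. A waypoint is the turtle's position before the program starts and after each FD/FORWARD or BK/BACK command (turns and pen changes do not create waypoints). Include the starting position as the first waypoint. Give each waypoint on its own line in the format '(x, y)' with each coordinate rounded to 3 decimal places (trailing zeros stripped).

Answer: (0, 0)
(-11, 0)
(-6, 0)
(-7.414, -1.414)
(-3.172, 2.828)
(3.828, 2.828)

Derivation:
Executing turtle program step by step:
Start: pos=(0,0), heading=0, pen down
BK 11: (0,0) -> (-11,0) [heading=0, draw]
FD 5: (-11,0) -> (-6,0) [heading=0, draw]
RT 135: heading 0 -> 225
FD 2: (-6,0) -> (-7.414,-1.414) [heading=225, draw]
BK 6: (-7.414,-1.414) -> (-3.172,2.828) [heading=225, draw]
LT 135: heading 225 -> 0
FD 7: (-3.172,2.828) -> (3.828,2.828) [heading=0, draw]
Final: pos=(3.828,2.828), heading=0, 5 segment(s) drawn
Waypoints (6 total):
(0, 0)
(-11, 0)
(-6, 0)
(-7.414, -1.414)
(-3.172, 2.828)
(3.828, 2.828)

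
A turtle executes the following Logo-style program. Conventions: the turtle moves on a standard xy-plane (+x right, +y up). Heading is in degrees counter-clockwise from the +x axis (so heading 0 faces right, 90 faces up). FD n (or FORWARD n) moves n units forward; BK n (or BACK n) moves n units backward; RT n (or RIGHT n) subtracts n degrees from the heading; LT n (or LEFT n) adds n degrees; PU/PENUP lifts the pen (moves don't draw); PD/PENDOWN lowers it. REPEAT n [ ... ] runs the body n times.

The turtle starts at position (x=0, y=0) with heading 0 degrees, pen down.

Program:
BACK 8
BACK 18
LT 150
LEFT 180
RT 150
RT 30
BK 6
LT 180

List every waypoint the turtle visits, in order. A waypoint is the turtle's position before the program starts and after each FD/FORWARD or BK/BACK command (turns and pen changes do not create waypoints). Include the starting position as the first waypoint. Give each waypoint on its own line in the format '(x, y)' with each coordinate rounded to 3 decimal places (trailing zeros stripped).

Executing turtle program step by step:
Start: pos=(0,0), heading=0, pen down
BK 8: (0,0) -> (-8,0) [heading=0, draw]
BK 18: (-8,0) -> (-26,0) [heading=0, draw]
LT 150: heading 0 -> 150
LT 180: heading 150 -> 330
RT 150: heading 330 -> 180
RT 30: heading 180 -> 150
BK 6: (-26,0) -> (-20.804,-3) [heading=150, draw]
LT 180: heading 150 -> 330
Final: pos=(-20.804,-3), heading=330, 3 segment(s) drawn
Waypoints (4 total):
(0, 0)
(-8, 0)
(-26, 0)
(-20.804, -3)

Answer: (0, 0)
(-8, 0)
(-26, 0)
(-20.804, -3)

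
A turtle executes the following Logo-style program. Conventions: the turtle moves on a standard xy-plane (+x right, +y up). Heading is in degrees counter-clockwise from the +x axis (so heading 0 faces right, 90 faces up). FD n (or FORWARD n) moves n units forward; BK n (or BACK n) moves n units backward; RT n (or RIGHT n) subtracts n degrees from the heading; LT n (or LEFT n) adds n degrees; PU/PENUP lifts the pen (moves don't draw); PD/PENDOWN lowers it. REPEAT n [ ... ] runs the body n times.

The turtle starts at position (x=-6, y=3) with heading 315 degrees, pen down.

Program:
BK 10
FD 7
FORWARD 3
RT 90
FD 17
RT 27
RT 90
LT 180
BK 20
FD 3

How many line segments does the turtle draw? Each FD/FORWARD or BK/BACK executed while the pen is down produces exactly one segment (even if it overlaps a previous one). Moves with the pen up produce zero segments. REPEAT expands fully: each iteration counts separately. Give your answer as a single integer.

Answer: 6

Derivation:
Executing turtle program step by step:
Start: pos=(-6,3), heading=315, pen down
BK 10: (-6,3) -> (-13.071,10.071) [heading=315, draw]
FD 7: (-13.071,10.071) -> (-8.121,5.121) [heading=315, draw]
FD 3: (-8.121,5.121) -> (-6,3) [heading=315, draw]
RT 90: heading 315 -> 225
FD 17: (-6,3) -> (-18.021,-9.021) [heading=225, draw]
RT 27: heading 225 -> 198
RT 90: heading 198 -> 108
LT 180: heading 108 -> 288
BK 20: (-18.021,-9.021) -> (-24.201,10) [heading=288, draw]
FD 3: (-24.201,10) -> (-23.274,7.147) [heading=288, draw]
Final: pos=(-23.274,7.147), heading=288, 6 segment(s) drawn
Segments drawn: 6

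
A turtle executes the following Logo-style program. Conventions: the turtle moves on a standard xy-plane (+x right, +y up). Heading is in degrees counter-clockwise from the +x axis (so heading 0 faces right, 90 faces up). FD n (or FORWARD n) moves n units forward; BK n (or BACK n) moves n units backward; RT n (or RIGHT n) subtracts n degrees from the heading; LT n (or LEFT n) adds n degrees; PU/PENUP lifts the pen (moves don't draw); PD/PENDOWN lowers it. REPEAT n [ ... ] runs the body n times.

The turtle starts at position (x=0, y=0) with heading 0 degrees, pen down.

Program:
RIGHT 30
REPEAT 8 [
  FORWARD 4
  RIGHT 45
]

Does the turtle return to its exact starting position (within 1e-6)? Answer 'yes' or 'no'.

Executing turtle program step by step:
Start: pos=(0,0), heading=0, pen down
RT 30: heading 0 -> 330
REPEAT 8 [
  -- iteration 1/8 --
  FD 4: (0,0) -> (3.464,-2) [heading=330, draw]
  RT 45: heading 330 -> 285
  -- iteration 2/8 --
  FD 4: (3.464,-2) -> (4.499,-5.864) [heading=285, draw]
  RT 45: heading 285 -> 240
  -- iteration 3/8 --
  FD 4: (4.499,-5.864) -> (2.499,-9.328) [heading=240, draw]
  RT 45: heading 240 -> 195
  -- iteration 4/8 --
  FD 4: (2.499,-9.328) -> (-1.364,-10.363) [heading=195, draw]
  RT 45: heading 195 -> 150
  -- iteration 5/8 --
  FD 4: (-1.364,-10.363) -> (-4.828,-8.363) [heading=150, draw]
  RT 45: heading 150 -> 105
  -- iteration 6/8 --
  FD 4: (-4.828,-8.363) -> (-5.864,-4.499) [heading=105, draw]
  RT 45: heading 105 -> 60
  -- iteration 7/8 --
  FD 4: (-5.864,-4.499) -> (-3.864,-1.035) [heading=60, draw]
  RT 45: heading 60 -> 15
  -- iteration 8/8 --
  FD 4: (-3.864,-1.035) -> (0,0) [heading=15, draw]
  RT 45: heading 15 -> 330
]
Final: pos=(0,0), heading=330, 8 segment(s) drawn

Start position: (0, 0)
Final position: (0, 0)
Distance = 0; < 1e-6 -> CLOSED

Answer: yes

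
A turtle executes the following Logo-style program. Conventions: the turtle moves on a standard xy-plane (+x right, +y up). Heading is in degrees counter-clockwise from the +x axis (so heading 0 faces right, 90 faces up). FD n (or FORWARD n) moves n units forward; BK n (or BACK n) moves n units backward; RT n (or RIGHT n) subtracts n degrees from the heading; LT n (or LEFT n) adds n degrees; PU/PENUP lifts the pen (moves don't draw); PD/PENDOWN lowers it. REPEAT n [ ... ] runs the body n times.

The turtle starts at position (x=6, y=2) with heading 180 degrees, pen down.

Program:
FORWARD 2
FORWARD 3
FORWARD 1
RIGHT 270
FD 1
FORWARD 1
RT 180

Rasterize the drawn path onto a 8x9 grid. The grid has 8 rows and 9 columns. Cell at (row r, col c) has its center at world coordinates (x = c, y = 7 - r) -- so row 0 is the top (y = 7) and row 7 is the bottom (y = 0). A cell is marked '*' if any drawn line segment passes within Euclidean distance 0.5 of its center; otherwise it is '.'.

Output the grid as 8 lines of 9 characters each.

Segment 0: (6,2) -> (4,2)
Segment 1: (4,2) -> (1,2)
Segment 2: (1,2) -> (0,2)
Segment 3: (0,2) -> (0,1)
Segment 4: (0,1) -> (0,0)

Answer: .........
.........
.........
.........
.........
*******..
*........
*........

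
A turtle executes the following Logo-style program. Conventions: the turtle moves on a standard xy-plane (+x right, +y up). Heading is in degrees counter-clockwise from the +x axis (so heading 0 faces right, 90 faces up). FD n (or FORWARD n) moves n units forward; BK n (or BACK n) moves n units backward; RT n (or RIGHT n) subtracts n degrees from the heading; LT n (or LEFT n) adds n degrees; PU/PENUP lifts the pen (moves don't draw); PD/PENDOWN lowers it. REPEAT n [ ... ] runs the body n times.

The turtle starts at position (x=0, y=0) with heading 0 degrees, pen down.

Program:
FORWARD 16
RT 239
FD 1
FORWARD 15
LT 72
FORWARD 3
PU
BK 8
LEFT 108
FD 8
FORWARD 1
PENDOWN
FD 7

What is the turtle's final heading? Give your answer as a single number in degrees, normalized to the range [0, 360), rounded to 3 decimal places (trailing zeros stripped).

Executing turtle program step by step:
Start: pos=(0,0), heading=0, pen down
FD 16: (0,0) -> (16,0) [heading=0, draw]
RT 239: heading 0 -> 121
FD 1: (16,0) -> (15.485,0.857) [heading=121, draw]
FD 15: (15.485,0.857) -> (7.759,13.715) [heading=121, draw]
LT 72: heading 121 -> 193
FD 3: (7.759,13.715) -> (4.836,13.04) [heading=193, draw]
PU: pen up
BK 8: (4.836,13.04) -> (12.631,14.839) [heading=193, move]
LT 108: heading 193 -> 301
FD 8: (12.631,14.839) -> (16.752,7.982) [heading=301, move]
FD 1: (16.752,7.982) -> (17.267,7.125) [heading=301, move]
PD: pen down
FD 7: (17.267,7.125) -> (20.872,1.125) [heading=301, draw]
Final: pos=(20.872,1.125), heading=301, 5 segment(s) drawn

Answer: 301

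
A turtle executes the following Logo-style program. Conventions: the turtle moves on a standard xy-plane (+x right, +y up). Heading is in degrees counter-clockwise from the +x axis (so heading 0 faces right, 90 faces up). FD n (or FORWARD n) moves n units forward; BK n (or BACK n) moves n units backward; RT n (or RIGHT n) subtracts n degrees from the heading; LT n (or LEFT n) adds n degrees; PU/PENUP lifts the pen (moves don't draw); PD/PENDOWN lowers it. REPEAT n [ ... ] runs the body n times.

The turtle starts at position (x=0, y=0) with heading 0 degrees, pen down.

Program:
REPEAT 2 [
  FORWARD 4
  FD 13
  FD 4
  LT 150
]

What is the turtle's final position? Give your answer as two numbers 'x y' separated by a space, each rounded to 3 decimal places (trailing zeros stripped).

Executing turtle program step by step:
Start: pos=(0,0), heading=0, pen down
REPEAT 2 [
  -- iteration 1/2 --
  FD 4: (0,0) -> (4,0) [heading=0, draw]
  FD 13: (4,0) -> (17,0) [heading=0, draw]
  FD 4: (17,0) -> (21,0) [heading=0, draw]
  LT 150: heading 0 -> 150
  -- iteration 2/2 --
  FD 4: (21,0) -> (17.536,2) [heading=150, draw]
  FD 13: (17.536,2) -> (6.278,8.5) [heading=150, draw]
  FD 4: (6.278,8.5) -> (2.813,10.5) [heading=150, draw]
  LT 150: heading 150 -> 300
]
Final: pos=(2.813,10.5), heading=300, 6 segment(s) drawn

Answer: 2.813 10.5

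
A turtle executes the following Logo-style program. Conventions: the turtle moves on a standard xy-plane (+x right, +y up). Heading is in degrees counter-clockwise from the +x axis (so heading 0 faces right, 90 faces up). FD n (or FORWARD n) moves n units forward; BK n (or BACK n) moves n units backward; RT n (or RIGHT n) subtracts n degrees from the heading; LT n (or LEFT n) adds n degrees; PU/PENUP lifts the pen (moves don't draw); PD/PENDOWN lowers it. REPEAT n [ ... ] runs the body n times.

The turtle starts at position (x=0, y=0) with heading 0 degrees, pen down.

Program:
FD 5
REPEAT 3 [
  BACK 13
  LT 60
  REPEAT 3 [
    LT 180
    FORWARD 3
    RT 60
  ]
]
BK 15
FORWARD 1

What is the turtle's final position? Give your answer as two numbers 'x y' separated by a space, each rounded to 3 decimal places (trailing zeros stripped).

Answer: 6 -22.517

Derivation:
Executing turtle program step by step:
Start: pos=(0,0), heading=0, pen down
FD 5: (0,0) -> (5,0) [heading=0, draw]
REPEAT 3 [
  -- iteration 1/3 --
  BK 13: (5,0) -> (-8,0) [heading=0, draw]
  LT 60: heading 0 -> 60
  REPEAT 3 [
    -- iteration 1/3 --
    LT 180: heading 60 -> 240
    FD 3: (-8,0) -> (-9.5,-2.598) [heading=240, draw]
    RT 60: heading 240 -> 180
    -- iteration 2/3 --
    LT 180: heading 180 -> 0
    FD 3: (-9.5,-2.598) -> (-6.5,-2.598) [heading=0, draw]
    RT 60: heading 0 -> 300
    -- iteration 3/3 --
    LT 180: heading 300 -> 120
    FD 3: (-6.5,-2.598) -> (-8,0) [heading=120, draw]
    RT 60: heading 120 -> 60
  ]
  -- iteration 2/3 --
  BK 13: (-8,0) -> (-14.5,-11.258) [heading=60, draw]
  LT 60: heading 60 -> 120
  REPEAT 3 [
    -- iteration 1/3 --
    LT 180: heading 120 -> 300
    FD 3: (-14.5,-11.258) -> (-13,-13.856) [heading=300, draw]
    RT 60: heading 300 -> 240
    -- iteration 2/3 --
    LT 180: heading 240 -> 60
    FD 3: (-13,-13.856) -> (-11.5,-11.258) [heading=60, draw]
    RT 60: heading 60 -> 0
    -- iteration 3/3 --
    LT 180: heading 0 -> 180
    FD 3: (-11.5,-11.258) -> (-14.5,-11.258) [heading=180, draw]
    RT 60: heading 180 -> 120
  ]
  -- iteration 3/3 --
  BK 13: (-14.5,-11.258) -> (-8,-22.517) [heading=120, draw]
  LT 60: heading 120 -> 180
  REPEAT 3 [
    -- iteration 1/3 --
    LT 180: heading 180 -> 0
    FD 3: (-8,-22.517) -> (-5,-22.517) [heading=0, draw]
    RT 60: heading 0 -> 300
    -- iteration 2/3 --
    LT 180: heading 300 -> 120
    FD 3: (-5,-22.517) -> (-6.5,-19.919) [heading=120, draw]
    RT 60: heading 120 -> 60
    -- iteration 3/3 --
    LT 180: heading 60 -> 240
    FD 3: (-6.5,-19.919) -> (-8,-22.517) [heading=240, draw]
    RT 60: heading 240 -> 180
  ]
]
BK 15: (-8,-22.517) -> (7,-22.517) [heading=180, draw]
FD 1: (7,-22.517) -> (6,-22.517) [heading=180, draw]
Final: pos=(6,-22.517), heading=180, 15 segment(s) drawn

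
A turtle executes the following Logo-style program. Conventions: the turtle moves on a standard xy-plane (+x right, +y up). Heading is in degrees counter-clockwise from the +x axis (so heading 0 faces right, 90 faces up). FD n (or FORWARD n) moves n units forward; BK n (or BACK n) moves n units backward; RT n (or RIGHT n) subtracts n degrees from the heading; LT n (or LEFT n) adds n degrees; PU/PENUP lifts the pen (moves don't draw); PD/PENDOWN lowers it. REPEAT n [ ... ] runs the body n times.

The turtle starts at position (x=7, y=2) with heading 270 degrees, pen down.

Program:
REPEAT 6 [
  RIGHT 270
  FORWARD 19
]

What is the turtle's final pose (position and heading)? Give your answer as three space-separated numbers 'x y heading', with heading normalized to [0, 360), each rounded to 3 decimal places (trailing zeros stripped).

Answer: 26 21 90

Derivation:
Executing turtle program step by step:
Start: pos=(7,2), heading=270, pen down
REPEAT 6 [
  -- iteration 1/6 --
  RT 270: heading 270 -> 0
  FD 19: (7,2) -> (26,2) [heading=0, draw]
  -- iteration 2/6 --
  RT 270: heading 0 -> 90
  FD 19: (26,2) -> (26,21) [heading=90, draw]
  -- iteration 3/6 --
  RT 270: heading 90 -> 180
  FD 19: (26,21) -> (7,21) [heading=180, draw]
  -- iteration 4/6 --
  RT 270: heading 180 -> 270
  FD 19: (7,21) -> (7,2) [heading=270, draw]
  -- iteration 5/6 --
  RT 270: heading 270 -> 0
  FD 19: (7,2) -> (26,2) [heading=0, draw]
  -- iteration 6/6 --
  RT 270: heading 0 -> 90
  FD 19: (26,2) -> (26,21) [heading=90, draw]
]
Final: pos=(26,21), heading=90, 6 segment(s) drawn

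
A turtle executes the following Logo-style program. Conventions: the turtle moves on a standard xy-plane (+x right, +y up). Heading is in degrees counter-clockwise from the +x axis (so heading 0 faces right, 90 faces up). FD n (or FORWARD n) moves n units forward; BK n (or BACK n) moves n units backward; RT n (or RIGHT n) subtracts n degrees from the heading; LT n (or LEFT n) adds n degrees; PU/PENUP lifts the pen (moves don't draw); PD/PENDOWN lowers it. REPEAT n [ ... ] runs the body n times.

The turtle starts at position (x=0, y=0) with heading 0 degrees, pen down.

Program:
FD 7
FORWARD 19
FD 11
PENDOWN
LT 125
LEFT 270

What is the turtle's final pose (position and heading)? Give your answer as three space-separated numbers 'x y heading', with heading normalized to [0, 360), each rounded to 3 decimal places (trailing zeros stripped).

Executing turtle program step by step:
Start: pos=(0,0), heading=0, pen down
FD 7: (0,0) -> (7,0) [heading=0, draw]
FD 19: (7,0) -> (26,0) [heading=0, draw]
FD 11: (26,0) -> (37,0) [heading=0, draw]
PD: pen down
LT 125: heading 0 -> 125
LT 270: heading 125 -> 35
Final: pos=(37,0), heading=35, 3 segment(s) drawn

Answer: 37 0 35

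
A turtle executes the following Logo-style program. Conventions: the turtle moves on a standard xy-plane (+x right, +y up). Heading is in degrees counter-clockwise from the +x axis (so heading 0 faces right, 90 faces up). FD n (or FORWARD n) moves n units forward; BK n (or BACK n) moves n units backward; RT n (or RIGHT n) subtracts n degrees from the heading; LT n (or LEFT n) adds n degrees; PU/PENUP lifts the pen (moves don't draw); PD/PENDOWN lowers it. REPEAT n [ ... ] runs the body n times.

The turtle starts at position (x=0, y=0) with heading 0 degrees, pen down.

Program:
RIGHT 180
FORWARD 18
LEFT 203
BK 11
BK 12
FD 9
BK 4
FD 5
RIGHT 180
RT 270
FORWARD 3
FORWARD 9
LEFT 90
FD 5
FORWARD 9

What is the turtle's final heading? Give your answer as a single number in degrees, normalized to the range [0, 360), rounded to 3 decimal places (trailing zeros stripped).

Answer: 23

Derivation:
Executing turtle program step by step:
Start: pos=(0,0), heading=0, pen down
RT 180: heading 0 -> 180
FD 18: (0,0) -> (-18,0) [heading=180, draw]
LT 203: heading 180 -> 23
BK 11: (-18,0) -> (-28.126,-4.298) [heading=23, draw]
BK 12: (-28.126,-4.298) -> (-39.172,-8.987) [heading=23, draw]
FD 9: (-39.172,-8.987) -> (-30.887,-5.47) [heading=23, draw]
BK 4: (-30.887,-5.47) -> (-34.569,-7.033) [heading=23, draw]
FD 5: (-34.569,-7.033) -> (-29.967,-5.08) [heading=23, draw]
RT 180: heading 23 -> 203
RT 270: heading 203 -> 293
FD 3: (-29.967,-5.08) -> (-28.794,-7.841) [heading=293, draw]
FD 9: (-28.794,-7.841) -> (-25.278,-16.126) [heading=293, draw]
LT 90: heading 293 -> 23
FD 5: (-25.278,-16.126) -> (-20.675,-14.172) [heading=23, draw]
FD 9: (-20.675,-14.172) -> (-12.391,-10.655) [heading=23, draw]
Final: pos=(-12.391,-10.655), heading=23, 10 segment(s) drawn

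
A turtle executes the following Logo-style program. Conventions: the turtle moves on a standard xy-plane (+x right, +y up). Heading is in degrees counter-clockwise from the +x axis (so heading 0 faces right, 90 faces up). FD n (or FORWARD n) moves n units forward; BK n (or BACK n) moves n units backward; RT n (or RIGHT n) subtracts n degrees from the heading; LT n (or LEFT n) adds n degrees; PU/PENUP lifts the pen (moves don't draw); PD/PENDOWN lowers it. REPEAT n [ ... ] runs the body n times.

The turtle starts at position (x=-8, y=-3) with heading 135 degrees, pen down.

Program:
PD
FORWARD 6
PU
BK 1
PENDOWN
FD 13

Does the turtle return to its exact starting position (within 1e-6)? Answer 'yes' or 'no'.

Executing turtle program step by step:
Start: pos=(-8,-3), heading=135, pen down
PD: pen down
FD 6: (-8,-3) -> (-12.243,1.243) [heading=135, draw]
PU: pen up
BK 1: (-12.243,1.243) -> (-11.536,0.536) [heading=135, move]
PD: pen down
FD 13: (-11.536,0.536) -> (-20.728,9.728) [heading=135, draw]
Final: pos=(-20.728,9.728), heading=135, 2 segment(s) drawn

Start position: (-8, -3)
Final position: (-20.728, 9.728)
Distance = 18; >= 1e-6 -> NOT closed

Answer: no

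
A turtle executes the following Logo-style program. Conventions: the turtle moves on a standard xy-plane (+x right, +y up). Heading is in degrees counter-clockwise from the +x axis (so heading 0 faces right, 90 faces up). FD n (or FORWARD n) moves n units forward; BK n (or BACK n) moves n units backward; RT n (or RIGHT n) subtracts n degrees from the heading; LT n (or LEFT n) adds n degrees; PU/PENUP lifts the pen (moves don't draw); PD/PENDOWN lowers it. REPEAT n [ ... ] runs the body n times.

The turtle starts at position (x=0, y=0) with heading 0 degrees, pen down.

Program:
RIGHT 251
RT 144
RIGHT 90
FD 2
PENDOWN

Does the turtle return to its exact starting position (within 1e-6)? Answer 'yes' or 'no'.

Answer: no

Derivation:
Executing turtle program step by step:
Start: pos=(0,0), heading=0, pen down
RT 251: heading 0 -> 109
RT 144: heading 109 -> 325
RT 90: heading 325 -> 235
FD 2: (0,0) -> (-1.147,-1.638) [heading=235, draw]
PD: pen down
Final: pos=(-1.147,-1.638), heading=235, 1 segment(s) drawn

Start position: (0, 0)
Final position: (-1.147, -1.638)
Distance = 2; >= 1e-6 -> NOT closed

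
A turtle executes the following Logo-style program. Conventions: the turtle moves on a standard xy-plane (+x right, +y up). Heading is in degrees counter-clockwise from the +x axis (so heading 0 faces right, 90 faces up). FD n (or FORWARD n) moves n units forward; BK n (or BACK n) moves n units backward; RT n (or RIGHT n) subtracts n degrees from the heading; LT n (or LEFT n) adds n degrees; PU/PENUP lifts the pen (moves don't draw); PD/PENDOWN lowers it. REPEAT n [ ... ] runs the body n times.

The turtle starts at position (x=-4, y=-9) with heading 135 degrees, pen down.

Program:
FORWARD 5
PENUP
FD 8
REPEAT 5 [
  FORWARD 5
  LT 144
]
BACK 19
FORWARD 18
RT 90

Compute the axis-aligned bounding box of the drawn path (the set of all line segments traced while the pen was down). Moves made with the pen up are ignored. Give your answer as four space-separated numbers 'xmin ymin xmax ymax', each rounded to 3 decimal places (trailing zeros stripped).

Executing turtle program step by step:
Start: pos=(-4,-9), heading=135, pen down
FD 5: (-4,-9) -> (-7.536,-5.464) [heading=135, draw]
PU: pen up
FD 8: (-7.536,-5.464) -> (-13.192,0.192) [heading=135, move]
REPEAT 5 [
  -- iteration 1/5 --
  FD 5: (-13.192,0.192) -> (-16.728,3.728) [heading=135, move]
  LT 144: heading 135 -> 279
  -- iteration 2/5 --
  FD 5: (-16.728,3.728) -> (-15.946,-1.211) [heading=279, move]
  LT 144: heading 279 -> 63
  -- iteration 3/5 --
  FD 5: (-15.946,-1.211) -> (-13.676,3.245) [heading=63, move]
  LT 144: heading 63 -> 207
  -- iteration 4/5 --
  FD 5: (-13.676,3.245) -> (-18.131,0.975) [heading=207, move]
  LT 144: heading 207 -> 351
  -- iteration 5/5 --
  FD 5: (-18.131,0.975) -> (-13.192,0.192) [heading=351, move]
  LT 144: heading 351 -> 135
]
BK 19: (-13.192,0.192) -> (0.243,-13.243) [heading=135, move]
FD 18: (0.243,-13.243) -> (-12.485,-0.515) [heading=135, move]
RT 90: heading 135 -> 45
Final: pos=(-12.485,-0.515), heading=45, 1 segment(s) drawn

Segment endpoints: x in {-7.536, -4}, y in {-9, -5.464}
xmin=-7.536, ymin=-9, xmax=-4, ymax=-5.464

Answer: -7.536 -9 -4 -5.464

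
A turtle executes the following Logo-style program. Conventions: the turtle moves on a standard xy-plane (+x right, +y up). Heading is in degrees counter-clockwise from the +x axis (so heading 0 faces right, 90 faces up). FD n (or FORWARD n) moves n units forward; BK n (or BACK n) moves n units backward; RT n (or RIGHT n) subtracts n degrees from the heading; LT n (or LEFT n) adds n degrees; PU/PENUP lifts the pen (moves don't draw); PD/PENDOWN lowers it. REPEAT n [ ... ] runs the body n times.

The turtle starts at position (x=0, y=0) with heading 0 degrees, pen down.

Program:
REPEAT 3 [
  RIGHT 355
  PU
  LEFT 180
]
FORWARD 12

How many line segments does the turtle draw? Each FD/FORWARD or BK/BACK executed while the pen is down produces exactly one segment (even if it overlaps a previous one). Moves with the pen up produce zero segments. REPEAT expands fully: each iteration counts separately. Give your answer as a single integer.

Answer: 0

Derivation:
Executing turtle program step by step:
Start: pos=(0,0), heading=0, pen down
REPEAT 3 [
  -- iteration 1/3 --
  RT 355: heading 0 -> 5
  PU: pen up
  LT 180: heading 5 -> 185
  -- iteration 2/3 --
  RT 355: heading 185 -> 190
  PU: pen up
  LT 180: heading 190 -> 10
  -- iteration 3/3 --
  RT 355: heading 10 -> 15
  PU: pen up
  LT 180: heading 15 -> 195
]
FD 12: (0,0) -> (-11.591,-3.106) [heading=195, move]
Final: pos=(-11.591,-3.106), heading=195, 0 segment(s) drawn
Segments drawn: 0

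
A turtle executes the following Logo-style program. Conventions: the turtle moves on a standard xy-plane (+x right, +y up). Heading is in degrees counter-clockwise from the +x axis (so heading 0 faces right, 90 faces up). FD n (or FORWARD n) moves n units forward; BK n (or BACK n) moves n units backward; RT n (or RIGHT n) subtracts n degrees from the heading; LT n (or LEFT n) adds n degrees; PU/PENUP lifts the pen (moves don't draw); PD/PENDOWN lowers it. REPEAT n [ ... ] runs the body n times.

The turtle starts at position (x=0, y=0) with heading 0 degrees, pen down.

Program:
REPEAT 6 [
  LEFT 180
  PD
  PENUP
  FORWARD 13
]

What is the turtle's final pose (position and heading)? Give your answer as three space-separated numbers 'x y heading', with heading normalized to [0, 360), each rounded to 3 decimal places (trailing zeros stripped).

Answer: 0 0 0

Derivation:
Executing turtle program step by step:
Start: pos=(0,0), heading=0, pen down
REPEAT 6 [
  -- iteration 1/6 --
  LT 180: heading 0 -> 180
  PD: pen down
  PU: pen up
  FD 13: (0,0) -> (-13,0) [heading=180, move]
  -- iteration 2/6 --
  LT 180: heading 180 -> 0
  PD: pen down
  PU: pen up
  FD 13: (-13,0) -> (0,0) [heading=0, move]
  -- iteration 3/6 --
  LT 180: heading 0 -> 180
  PD: pen down
  PU: pen up
  FD 13: (0,0) -> (-13,0) [heading=180, move]
  -- iteration 4/6 --
  LT 180: heading 180 -> 0
  PD: pen down
  PU: pen up
  FD 13: (-13,0) -> (0,0) [heading=0, move]
  -- iteration 5/6 --
  LT 180: heading 0 -> 180
  PD: pen down
  PU: pen up
  FD 13: (0,0) -> (-13,0) [heading=180, move]
  -- iteration 6/6 --
  LT 180: heading 180 -> 0
  PD: pen down
  PU: pen up
  FD 13: (-13,0) -> (0,0) [heading=0, move]
]
Final: pos=(0,0), heading=0, 0 segment(s) drawn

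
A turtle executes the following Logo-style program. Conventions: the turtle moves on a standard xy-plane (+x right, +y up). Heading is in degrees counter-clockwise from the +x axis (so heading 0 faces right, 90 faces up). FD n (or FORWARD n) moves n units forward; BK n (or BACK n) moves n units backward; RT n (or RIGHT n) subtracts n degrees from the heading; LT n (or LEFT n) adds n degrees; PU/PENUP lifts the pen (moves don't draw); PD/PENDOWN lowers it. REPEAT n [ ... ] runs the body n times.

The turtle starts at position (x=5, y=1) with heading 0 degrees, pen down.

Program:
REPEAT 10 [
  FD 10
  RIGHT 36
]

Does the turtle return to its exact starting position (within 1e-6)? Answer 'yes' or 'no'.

Answer: yes

Derivation:
Executing turtle program step by step:
Start: pos=(5,1), heading=0, pen down
REPEAT 10 [
  -- iteration 1/10 --
  FD 10: (5,1) -> (15,1) [heading=0, draw]
  RT 36: heading 0 -> 324
  -- iteration 2/10 --
  FD 10: (15,1) -> (23.09,-4.878) [heading=324, draw]
  RT 36: heading 324 -> 288
  -- iteration 3/10 --
  FD 10: (23.09,-4.878) -> (26.18,-14.388) [heading=288, draw]
  RT 36: heading 288 -> 252
  -- iteration 4/10 --
  FD 10: (26.18,-14.388) -> (23.09,-23.899) [heading=252, draw]
  RT 36: heading 252 -> 216
  -- iteration 5/10 --
  FD 10: (23.09,-23.899) -> (15,-29.777) [heading=216, draw]
  RT 36: heading 216 -> 180
  -- iteration 6/10 --
  FD 10: (15,-29.777) -> (5,-29.777) [heading=180, draw]
  RT 36: heading 180 -> 144
  -- iteration 7/10 --
  FD 10: (5,-29.777) -> (-3.09,-23.899) [heading=144, draw]
  RT 36: heading 144 -> 108
  -- iteration 8/10 --
  FD 10: (-3.09,-23.899) -> (-6.18,-14.388) [heading=108, draw]
  RT 36: heading 108 -> 72
  -- iteration 9/10 --
  FD 10: (-6.18,-14.388) -> (-3.09,-4.878) [heading=72, draw]
  RT 36: heading 72 -> 36
  -- iteration 10/10 --
  FD 10: (-3.09,-4.878) -> (5,1) [heading=36, draw]
  RT 36: heading 36 -> 0
]
Final: pos=(5,1), heading=0, 10 segment(s) drawn

Start position: (5, 1)
Final position: (5, 1)
Distance = 0; < 1e-6 -> CLOSED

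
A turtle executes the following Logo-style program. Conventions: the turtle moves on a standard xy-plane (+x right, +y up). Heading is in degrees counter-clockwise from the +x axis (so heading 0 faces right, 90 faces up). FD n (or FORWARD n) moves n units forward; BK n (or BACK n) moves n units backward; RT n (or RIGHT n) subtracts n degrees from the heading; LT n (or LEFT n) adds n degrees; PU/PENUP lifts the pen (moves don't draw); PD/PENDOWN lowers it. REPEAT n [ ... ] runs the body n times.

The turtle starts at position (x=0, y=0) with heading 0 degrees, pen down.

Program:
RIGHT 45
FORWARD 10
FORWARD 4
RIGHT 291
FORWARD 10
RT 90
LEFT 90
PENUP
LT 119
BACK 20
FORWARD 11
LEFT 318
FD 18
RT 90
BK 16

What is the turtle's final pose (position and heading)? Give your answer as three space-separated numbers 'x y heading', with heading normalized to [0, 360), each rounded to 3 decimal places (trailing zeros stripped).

Answer: 7.082 3.368 11

Derivation:
Executing turtle program step by step:
Start: pos=(0,0), heading=0, pen down
RT 45: heading 0 -> 315
FD 10: (0,0) -> (7.071,-7.071) [heading=315, draw]
FD 4: (7.071,-7.071) -> (9.899,-9.899) [heading=315, draw]
RT 291: heading 315 -> 24
FD 10: (9.899,-9.899) -> (19.035,-5.832) [heading=24, draw]
RT 90: heading 24 -> 294
LT 90: heading 294 -> 24
PU: pen up
LT 119: heading 24 -> 143
BK 20: (19.035,-5.832) -> (35.008,-17.868) [heading=143, move]
FD 11: (35.008,-17.868) -> (26.223,-11.248) [heading=143, move]
LT 318: heading 143 -> 101
FD 18: (26.223,-11.248) -> (22.788,6.421) [heading=101, move]
RT 90: heading 101 -> 11
BK 16: (22.788,6.421) -> (7.082,3.368) [heading=11, move]
Final: pos=(7.082,3.368), heading=11, 3 segment(s) drawn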